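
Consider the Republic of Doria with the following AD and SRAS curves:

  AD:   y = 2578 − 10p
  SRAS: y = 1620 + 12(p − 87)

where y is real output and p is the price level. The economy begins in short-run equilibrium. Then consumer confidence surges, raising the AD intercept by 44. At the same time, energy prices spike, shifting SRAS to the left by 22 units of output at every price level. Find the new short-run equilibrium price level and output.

After both shocks: AD is y = 2622 − 10p and SRAS is y = 554 + 12p.
Setting them equal: 2068 = 22p, so p = 94.
y = 2622 − 10·94 = 1682.

p = 94, y = 1682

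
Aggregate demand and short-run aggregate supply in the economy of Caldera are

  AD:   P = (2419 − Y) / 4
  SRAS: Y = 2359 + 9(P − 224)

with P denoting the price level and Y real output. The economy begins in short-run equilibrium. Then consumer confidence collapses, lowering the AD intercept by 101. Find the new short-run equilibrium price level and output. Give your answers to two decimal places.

This is a negative demand shock: AD shifts left.
New AD: Y = 2318 − 4P.
SRAS can be written Y = 343 + 9P.
Set AD = SRAS: 2318 − 4P = 343 + 9P, so 1975 = 13P and P = 151.92.
Substituting into AD, Y = 1710.31.

P = 151.92, Y = 1710.31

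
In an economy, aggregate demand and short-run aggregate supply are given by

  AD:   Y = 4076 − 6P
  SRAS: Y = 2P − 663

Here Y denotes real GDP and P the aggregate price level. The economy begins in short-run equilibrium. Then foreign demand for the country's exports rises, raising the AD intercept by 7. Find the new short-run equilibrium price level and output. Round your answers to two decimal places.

P = 593.25, Y = 523.50

This is a positive demand shock: AD shifts right.
New AD: Y = 4083 − 6P.
Set AD = SRAS: 4083 − 6P = 2P − 663, so 4746 = 8P and P = 593.25.
Substituting into AD, Y = 523.50.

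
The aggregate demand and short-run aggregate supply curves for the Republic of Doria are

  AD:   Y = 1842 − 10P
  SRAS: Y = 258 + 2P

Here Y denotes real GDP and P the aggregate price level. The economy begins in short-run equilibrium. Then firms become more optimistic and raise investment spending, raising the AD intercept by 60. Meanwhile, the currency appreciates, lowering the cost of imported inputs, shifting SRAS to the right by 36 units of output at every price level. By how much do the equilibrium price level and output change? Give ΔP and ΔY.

ΔP = +2, ΔY = +40

After both shocks: AD is Y = 1902 − 10P and SRAS is Y = 294 + 2P.
Setting them equal: 1608 = 12P, so P = 134.
Y = 1902 − 10·134 = 562.
Initially P = 132, Y = 522, so ΔP = +2 and ΔY = +40.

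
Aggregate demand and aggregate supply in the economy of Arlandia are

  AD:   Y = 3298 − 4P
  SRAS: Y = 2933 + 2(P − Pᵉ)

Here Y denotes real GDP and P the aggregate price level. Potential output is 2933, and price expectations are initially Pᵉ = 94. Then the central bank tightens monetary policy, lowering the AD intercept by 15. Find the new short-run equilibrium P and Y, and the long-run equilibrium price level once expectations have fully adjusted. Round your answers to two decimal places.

AD shifts left: new AD is Y = 3283 − 4P. With Pᵉ = 94, SRAS is Y = 2745 + 2P.
Short run: 3283 − 4P = 2745 + 2P gives 538 = 6P, so P = 89.67 and Y = 3283 − 4P = 2924.33.
Y = 2924.33 is below potential 2933; expectations adjust and SRAS shifts right until Y = 2933.
Long run: on the new AD curve, 2933 = 3283 − 4P gives P = 87.50.

Short run: P = 89.67, Y = 2924.33. Long run: P = 87.50.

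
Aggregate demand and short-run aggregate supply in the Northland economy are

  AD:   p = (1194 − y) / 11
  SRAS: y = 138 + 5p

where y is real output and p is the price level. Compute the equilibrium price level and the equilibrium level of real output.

p = 66, y = 468

Rearrange AD to y = 1194 − 11p.
Set AD = SRAS: 1194 − 11p = 138 + 5p, so 1056 = 16p and p = 66.
Then y = 1194 − 11·66 = 468.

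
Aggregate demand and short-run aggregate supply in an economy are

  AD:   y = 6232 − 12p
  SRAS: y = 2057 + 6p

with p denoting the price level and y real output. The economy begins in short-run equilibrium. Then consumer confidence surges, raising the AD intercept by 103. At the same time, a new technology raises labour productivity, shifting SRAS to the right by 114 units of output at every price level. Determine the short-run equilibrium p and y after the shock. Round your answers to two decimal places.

After both shocks: AD is y = 6335 − 12p and SRAS is y = 2171 + 6p.
Setting them equal: 4164 = 18p, so p = 231.33.
Substituting into AD, y = 3559.00.

p = 231.33, y = 3559.00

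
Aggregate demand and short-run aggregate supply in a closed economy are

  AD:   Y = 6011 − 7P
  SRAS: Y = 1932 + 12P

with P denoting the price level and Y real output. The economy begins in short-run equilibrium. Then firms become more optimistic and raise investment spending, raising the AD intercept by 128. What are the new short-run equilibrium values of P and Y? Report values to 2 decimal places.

P = 221.42, Y = 4589.05

This is a positive demand shock: AD shifts right.
New AD: Y = 6139 − 7P.
Set AD = SRAS: 6139 − 7P = 1932 + 12P, so 4207 = 19P and P = 221.42.
Substituting into AD, Y = 4589.05.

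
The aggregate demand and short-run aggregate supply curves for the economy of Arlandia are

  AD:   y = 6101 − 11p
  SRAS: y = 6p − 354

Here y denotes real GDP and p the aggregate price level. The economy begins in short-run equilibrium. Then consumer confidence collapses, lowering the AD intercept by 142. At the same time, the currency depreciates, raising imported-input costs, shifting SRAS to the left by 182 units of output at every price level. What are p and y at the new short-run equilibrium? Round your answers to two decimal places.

p = 382.06, y = 1756.35

After both shocks: AD is y = 5959 − 11p and SRAS is y = 6p − 536.
Setting them equal: 6495 = 17p, so p = 382.06.
Substituting into AD, y = 1756.35.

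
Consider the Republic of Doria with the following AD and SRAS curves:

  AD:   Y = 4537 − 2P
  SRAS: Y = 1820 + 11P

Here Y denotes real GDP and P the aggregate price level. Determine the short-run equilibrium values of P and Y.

P = 209, Y = 4119

Set AD = SRAS: 4537 − 2P = 1820 + 11P, so 2717 = 13P and P = 209.
Then Y = 4537 − 2·209 = 4119.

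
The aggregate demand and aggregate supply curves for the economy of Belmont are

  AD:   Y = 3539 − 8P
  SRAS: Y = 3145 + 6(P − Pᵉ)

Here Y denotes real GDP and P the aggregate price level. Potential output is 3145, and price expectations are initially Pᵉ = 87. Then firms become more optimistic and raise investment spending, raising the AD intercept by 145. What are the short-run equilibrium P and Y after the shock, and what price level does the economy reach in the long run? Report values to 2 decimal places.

AD shifts right: new AD is Y = 3684 − 8P. With Pᵉ = 87, SRAS is Y = 2623 + 6P.
Short run: 3684 − 8P = 2623 + 6P gives 1061 = 14P, so P = 75.79 and Y = 3684 − 8P = 3077.71.
Y = 3077.71 is below potential 3145; expectations adjust and SRAS shifts right until Y = 3145.
Long run: on the new AD curve, 3145 = 3684 − 8P gives P = 67.38.

Short run: P = 75.79, Y = 3077.71. Long run: P = 67.38.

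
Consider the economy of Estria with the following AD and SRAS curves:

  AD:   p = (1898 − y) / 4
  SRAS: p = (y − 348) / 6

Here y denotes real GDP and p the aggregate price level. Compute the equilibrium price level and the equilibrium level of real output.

p = 155, y = 1278

Rearrange AD to y = 1898 − 4p.
Rearrange SRAS to y = 348 + 6p.
Set AD = SRAS: 1898 − 4p = 348 + 6p, so 1550 = 10p and p = 155.
Then y = 1898 − 4·155 = 1278.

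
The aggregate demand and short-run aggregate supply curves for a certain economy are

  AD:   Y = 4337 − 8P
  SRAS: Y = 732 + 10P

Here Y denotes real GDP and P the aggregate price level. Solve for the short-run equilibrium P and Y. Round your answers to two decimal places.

P = 200.28, Y = 2734.78

Set AD = SRAS: 4337 − 8P = 732 + 10P, so 3605 = 18P and P = 200.28.
Substituting into AD, Y = 4337 − 8P = 2734.78.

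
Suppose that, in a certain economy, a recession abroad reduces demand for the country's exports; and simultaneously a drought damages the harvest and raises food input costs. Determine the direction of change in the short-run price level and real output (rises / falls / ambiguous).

The first event is a negative demand shock: AD shifts left, which by itself pushes P down and Y down.
The second is an adverse supply shock: SRAS shifts left, which by itself pushes P up and Y down.
The two shocks push P in opposite directions, so the effect on P is ambiguous. Both shocks push Y down, so Y falls.

Price level: ambiguous; output: falls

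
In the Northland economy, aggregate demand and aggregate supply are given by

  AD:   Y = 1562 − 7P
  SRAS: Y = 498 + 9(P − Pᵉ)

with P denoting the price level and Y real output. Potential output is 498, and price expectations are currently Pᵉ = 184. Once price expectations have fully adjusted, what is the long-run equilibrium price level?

Short run: with Pᵉ = 184, SRAS is Y = 9P − 1158. Setting AD = SRAS gives 2720 = 16P, so P = 170 and Y = 1562 − 7·170 = 372.
Output 372 is below potential 498, so over time expected prices fall and SRAS shifts right until Y returns to 498.
Long run: Y = 498 on the AD curve gives 498 = 1562 − 7P, so P = 152.

Long-run P = 152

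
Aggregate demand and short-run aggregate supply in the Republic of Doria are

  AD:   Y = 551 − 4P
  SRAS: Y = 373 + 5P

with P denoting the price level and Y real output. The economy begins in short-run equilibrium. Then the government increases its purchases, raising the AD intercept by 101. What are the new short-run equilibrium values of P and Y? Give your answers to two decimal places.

This is a positive demand shock: AD shifts right.
New AD: Y = 652 − 4P.
Set AD = SRAS: 652 − 4P = 373 + 5P, so 279 = 9P and P = 31.00.
Substituting into AD, Y = 528.00.

P = 31.00, Y = 528.00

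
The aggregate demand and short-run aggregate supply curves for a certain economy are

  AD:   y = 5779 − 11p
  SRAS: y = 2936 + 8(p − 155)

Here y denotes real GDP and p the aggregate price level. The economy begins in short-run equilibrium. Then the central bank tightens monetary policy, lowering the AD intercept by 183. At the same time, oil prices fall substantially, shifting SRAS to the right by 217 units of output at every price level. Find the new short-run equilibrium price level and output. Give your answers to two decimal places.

p = 193.84, y = 3463.74

After both shocks: AD is y = 5596 − 11p and SRAS is y = 1913 + 8p.
Setting them equal: 3683 = 19p, so p = 193.84.
Substituting into AD, y = 3463.74.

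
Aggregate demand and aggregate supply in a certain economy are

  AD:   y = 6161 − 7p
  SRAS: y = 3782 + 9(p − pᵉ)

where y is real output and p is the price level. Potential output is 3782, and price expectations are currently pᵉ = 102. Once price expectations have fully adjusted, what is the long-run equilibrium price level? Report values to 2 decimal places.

Long-run p = 339.86

Short run: with pᵉ = 102, SRAS is y = 2864 + 9p. Setting AD = SRAS gives 3297 = 16p, so p = 206.06 and y = 6161 − 7p = 4718.56.
Output 4718.56 is above potential 3782, so over time expected prices rise and SRAS shifts left until y returns to 3782.
Long run: y = 3782 on the AD curve gives 3782 = 6161 − 7p, so p = 339.86.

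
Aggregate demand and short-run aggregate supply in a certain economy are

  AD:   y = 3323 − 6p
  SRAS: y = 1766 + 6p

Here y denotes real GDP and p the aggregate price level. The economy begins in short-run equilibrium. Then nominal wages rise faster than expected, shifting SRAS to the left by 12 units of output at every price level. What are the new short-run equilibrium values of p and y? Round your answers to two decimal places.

This is a negative supply shock: SRAS shifts left.
New SRAS: y = 1754 + 6p.
Set AD = SRAS: 3323 − 6p = 1754 + 6p, so 1569 = 12p and p = 130.75.
Substituting into AD, y = 2538.50.

p = 130.75, y = 2538.50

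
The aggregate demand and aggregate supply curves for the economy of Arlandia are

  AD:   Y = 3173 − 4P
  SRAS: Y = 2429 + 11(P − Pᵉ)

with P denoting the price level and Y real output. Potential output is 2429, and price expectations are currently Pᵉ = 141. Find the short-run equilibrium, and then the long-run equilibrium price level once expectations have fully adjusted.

Short run: P = 153, Y = 2561. Long run: P = 186.

Short run: with Pᵉ = 141, SRAS is Y = 878 + 11P. Setting AD = SRAS gives 2295 = 15P, so P = 153 and Y = 3173 − 4·153 = 2561.
Output 2561 is above potential 2429, so over time expected prices rise and SRAS shifts left until Y returns to 2429.
Long run: Y = 2429 on the AD curve gives 2429 = 3173 − 4P, so P = 186.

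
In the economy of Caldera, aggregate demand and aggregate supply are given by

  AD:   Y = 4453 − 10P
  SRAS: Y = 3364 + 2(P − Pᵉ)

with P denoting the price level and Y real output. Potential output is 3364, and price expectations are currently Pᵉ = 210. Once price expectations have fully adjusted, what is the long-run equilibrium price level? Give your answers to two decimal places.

Short run: with Pᵉ = 210, SRAS is Y = 2944 + 2P. Setting AD = SRAS gives 1509 = 12P, so P = 125.75 and Y = 4453 − 10P = 3195.50.
Output 3195.50 is below potential 3364, so over time expected prices fall and SRAS shifts right until Y returns to 3364.
Long run: Y = 3364 on the AD curve gives 3364 = 4453 − 10P, so P = 108.90.

Long-run P = 108.90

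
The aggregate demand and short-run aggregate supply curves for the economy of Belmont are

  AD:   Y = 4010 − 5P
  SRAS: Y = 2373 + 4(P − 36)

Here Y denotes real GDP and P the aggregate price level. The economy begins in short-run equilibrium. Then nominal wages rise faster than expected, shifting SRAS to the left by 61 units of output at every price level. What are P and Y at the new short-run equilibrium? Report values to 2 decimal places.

P = 204.67, Y = 2986.67

This is a negative supply shock: SRAS shifts left.
New SRAS: Y = 2168 + 4P.
Set AD = SRAS: 4010 − 5P = 2168 + 4P, so 1842 = 9P and P = 204.67.
Substituting into AD, Y = 2986.67.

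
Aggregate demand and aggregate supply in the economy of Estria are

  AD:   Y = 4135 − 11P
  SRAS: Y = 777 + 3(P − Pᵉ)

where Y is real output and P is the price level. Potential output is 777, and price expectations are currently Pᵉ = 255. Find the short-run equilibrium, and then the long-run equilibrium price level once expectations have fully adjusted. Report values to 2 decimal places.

Short run: with Pᵉ = 255, SRAS is Y = 12 + 3P. Setting AD = SRAS gives 4123 = 14P, so P = 294.50 and Y = 4135 − 11P = 895.50.
Output 895.50 is above potential 777, so over time expected prices rise and SRAS shifts left until Y returns to 777.
Long run: Y = 777 on the AD curve gives 777 = 4135 − 11P, so P = 305.27.

Short run: P = 294.50, Y = 895.50. Long run: P = 305.27.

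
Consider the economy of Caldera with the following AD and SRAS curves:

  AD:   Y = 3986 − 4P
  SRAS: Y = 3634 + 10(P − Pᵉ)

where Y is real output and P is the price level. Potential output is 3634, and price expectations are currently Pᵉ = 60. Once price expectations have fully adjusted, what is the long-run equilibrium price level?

Long-run P = 88

Short run: with Pᵉ = 60, SRAS is Y = 3034 + 10P. Setting AD = SRAS gives 952 = 14P, so P = 68 and Y = 3986 − 4·68 = 3714.
Output 3714 is above potential 3634, so over time expected prices rise and SRAS shifts left until Y returns to 3634.
Long run: Y = 3634 on the AD curve gives 3634 = 3986 − 4P, so P = 88.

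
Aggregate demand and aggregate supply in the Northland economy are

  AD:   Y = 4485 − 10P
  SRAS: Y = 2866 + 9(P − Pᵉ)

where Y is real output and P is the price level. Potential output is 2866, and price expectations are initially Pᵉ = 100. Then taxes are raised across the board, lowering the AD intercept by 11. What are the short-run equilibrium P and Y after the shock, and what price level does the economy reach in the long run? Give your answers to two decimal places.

AD shifts left: new AD is Y = 4474 − 10P. With Pᵉ = 100, SRAS is Y = 1966 + 9P.
Short run: 4474 − 10P = 1966 + 9P gives 2508 = 19P, so P = 132.00 and Y = 4474 − 10P = 3154.00.
Y = 3154.00 is above potential 2866; expectations adjust and SRAS shifts left until Y = 2866.
Long run: on the new AD curve, 2866 = 4474 − 10P gives P = 160.80.

Short run: P = 132.00, Y = 3154.00. Long run: P = 160.80.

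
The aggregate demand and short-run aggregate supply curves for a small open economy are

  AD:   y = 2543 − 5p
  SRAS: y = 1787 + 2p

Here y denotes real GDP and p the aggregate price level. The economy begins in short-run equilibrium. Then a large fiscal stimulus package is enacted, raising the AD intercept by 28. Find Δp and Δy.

This is a positive demand shock: AD shifts right.
New AD: y = 2571 − 5p.
Set AD = SRAS: 2571 − 5p = 1787 + 2p, so 784 = 7p and p = 112.
y = 2571 − 5·112 = 2011.
Initially p = 108, y = 2003, so Δp = +4 and Δy = +8.

Δp = +4, Δy = +8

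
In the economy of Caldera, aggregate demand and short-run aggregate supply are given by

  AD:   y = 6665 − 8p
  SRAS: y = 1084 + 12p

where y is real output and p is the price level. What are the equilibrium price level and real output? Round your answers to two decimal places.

p = 279.05, y = 4432.60

Set AD = SRAS: 6665 − 8p = 1084 + 12p, so 5581 = 20p and p = 279.05.
Substituting into AD, y = 6665 − 8p = 4432.60.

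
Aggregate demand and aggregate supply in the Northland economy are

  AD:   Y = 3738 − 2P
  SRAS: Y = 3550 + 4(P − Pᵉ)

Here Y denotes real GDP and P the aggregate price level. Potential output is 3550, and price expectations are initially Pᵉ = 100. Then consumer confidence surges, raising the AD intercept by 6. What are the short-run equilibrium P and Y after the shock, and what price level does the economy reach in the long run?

AD shifts right: new AD is Y = 3744 − 2P. With Pᵉ = 100, SRAS is Y = 3150 + 4P.
Short run: 3744 − 2P = 3150 + 4P gives 594 = 6P, so P = 99 and Y = 3744 − 2·99 = 3546.
Y = 3546 is below potential 3550; expectations adjust and SRAS shifts right until Y = 3550.
Long run: on the new AD curve, 3550 = 3744 − 2P gives P = 97.

Short run: P = 99, Y = 3546. Long run: P = 97.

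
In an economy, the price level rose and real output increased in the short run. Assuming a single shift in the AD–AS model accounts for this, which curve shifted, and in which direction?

P rose and Y rose. An AD shift moves P and Y in the same direction; an SRAS shift moves them in opposite directions.
Here P and Y moved in the same direction, so the AD curve shifted.
Since Y rose, AD shifted right.

AD shifted right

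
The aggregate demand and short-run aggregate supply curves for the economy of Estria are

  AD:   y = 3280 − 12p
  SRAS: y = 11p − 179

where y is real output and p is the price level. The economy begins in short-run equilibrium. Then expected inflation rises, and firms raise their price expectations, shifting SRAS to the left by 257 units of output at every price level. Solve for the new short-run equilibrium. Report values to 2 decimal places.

p = 161.57, y = 1341.22

This is a negative supply shock: SRAS shifts left.
New SRAS: y = 11p − 436.
Set AD = SRAS: 3280 − 12p = 11p − 436, so 3716 = 23p and p = 161.57.
Substituting into AD, y = 1341.22.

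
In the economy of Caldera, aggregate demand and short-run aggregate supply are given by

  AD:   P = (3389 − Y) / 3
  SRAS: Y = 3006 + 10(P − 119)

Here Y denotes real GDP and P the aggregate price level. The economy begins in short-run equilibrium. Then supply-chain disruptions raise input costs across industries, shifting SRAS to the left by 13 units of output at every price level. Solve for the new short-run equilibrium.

P = 122, Y = 3023

This is a negative supply shock: SRAS shifts left.
New SRAS: Y = 1803 + 10P.
Set AD = SRAS: 3389 − 3P = 1803 + 10P, so 1586 = 13P and P = 122.
Y = 3389 − 3·122 = 3023.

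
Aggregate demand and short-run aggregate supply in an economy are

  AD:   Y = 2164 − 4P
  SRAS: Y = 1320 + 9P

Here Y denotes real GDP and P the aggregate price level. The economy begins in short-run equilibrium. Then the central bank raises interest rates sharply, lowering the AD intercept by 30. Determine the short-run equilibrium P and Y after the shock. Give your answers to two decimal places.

P = 62.62, Y = 1883.54

This is a negative demand shock: AD shifts left.
New AD: Y = 2134 − 4P.
Set AD = SRAS: 2134 − 4P = 1320 + 9P, so 814 = 13P and P = 62.62.
Substituting into AD, Y = 1883.54.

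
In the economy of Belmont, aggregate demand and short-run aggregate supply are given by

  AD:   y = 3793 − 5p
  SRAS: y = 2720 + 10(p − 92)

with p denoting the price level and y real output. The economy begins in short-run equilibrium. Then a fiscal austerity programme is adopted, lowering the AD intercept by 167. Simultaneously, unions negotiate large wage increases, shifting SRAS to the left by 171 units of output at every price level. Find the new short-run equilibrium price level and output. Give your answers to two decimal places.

After both shocks: AD is y = 3626 − 5p and SRAS is y = 1629 + 10p.
Setting them equal: 1997 = 15p, so p = 133.13.
Substituting into AD, y = 2960.33.

p = 133.13, y = 2960.33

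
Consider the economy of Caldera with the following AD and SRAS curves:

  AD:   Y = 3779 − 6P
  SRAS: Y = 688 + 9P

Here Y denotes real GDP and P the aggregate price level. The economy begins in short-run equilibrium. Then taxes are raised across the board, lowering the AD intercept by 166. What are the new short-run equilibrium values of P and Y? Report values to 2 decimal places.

This is a negative demand shock: AD shifts left.
New AD: Y = 3613 − 6P.
Set AD = SRAS: 3613 − 6P = 688 + 9P, so 2925 = 15P and P = 195.00.
Substituting into AD, Y = 2443.00.

P = 195.00, Y = 2443.00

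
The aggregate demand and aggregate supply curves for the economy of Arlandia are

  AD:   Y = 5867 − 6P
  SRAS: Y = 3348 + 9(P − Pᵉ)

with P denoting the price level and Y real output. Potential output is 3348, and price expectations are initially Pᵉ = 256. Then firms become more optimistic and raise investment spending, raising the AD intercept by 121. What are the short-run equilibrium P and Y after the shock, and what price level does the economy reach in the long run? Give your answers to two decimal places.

AD shifts right: new AD is Y = 5988 − 6P. With Pᵉ = 256, SRAS is Y = 1044 + 9P.
Short run: 5988 − 6P = 1044 + 9P gives 4944 = 15P, so P = 329.60 and Y = 5988 − 6P = 4010.40.
Y = 4010.40 is above potential 3348; expectations adjust and SRAS shifts left until Y = 3348.
Long run: on the new AD curve, 3348 = 5988 − 6P gives P = 440.00.

Short run: P = 329.60, Y = 4010.40. Long run: P = 440.00.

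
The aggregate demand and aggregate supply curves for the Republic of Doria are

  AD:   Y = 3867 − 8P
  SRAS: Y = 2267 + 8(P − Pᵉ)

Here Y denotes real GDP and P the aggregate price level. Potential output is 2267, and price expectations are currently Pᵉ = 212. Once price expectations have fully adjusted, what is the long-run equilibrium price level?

Short run: with Pᵉ = 212, SRAS is Y = 571 + 8P. Setting AD = SRAS gives 3296 = 16P, so P = 206 and Y = 3867 − 8·206 = 2219.
Output 2219 is below potential 2267, so over time expected prices fall and SRAS shifts right until Y returns to 2267.
Long run: Y = 2267 on the AD curve gives 2267 = 3867 − 8P, so P = 200.

Long-run P = 200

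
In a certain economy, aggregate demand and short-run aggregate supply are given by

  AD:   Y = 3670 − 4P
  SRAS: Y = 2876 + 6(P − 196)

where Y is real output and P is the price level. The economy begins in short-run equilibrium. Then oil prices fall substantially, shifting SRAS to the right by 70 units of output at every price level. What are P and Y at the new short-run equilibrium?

This is a positive supply shock: SRAS shifts right.
New SRAS: Y = 1770 + 6P.
Set AD = SRAS: 3670 − 4P = 1770 + 6P, so 1900 = 10P and P = 190.
Y = 3670 − 4·190 = 2910.

P = 190, Y = 2910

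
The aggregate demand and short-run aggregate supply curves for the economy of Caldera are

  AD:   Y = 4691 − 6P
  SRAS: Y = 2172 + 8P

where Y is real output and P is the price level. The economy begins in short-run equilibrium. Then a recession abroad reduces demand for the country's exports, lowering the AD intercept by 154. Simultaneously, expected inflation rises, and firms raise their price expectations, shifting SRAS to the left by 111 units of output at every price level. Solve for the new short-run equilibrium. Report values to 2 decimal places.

After both shocks: AD is Y = 4537 − 6P and SRAS is Y = 2061 + 8P.
Setting them equal: 2476 = 14P, so P = 176.86.
Substituting into AD, Y = 3475.86.

P = 176.86, Y = 3475.86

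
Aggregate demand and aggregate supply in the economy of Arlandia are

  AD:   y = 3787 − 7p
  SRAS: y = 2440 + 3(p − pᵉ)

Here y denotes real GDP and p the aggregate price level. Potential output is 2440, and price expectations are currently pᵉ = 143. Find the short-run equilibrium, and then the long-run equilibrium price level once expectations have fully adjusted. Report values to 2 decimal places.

Short run: with pᵉ = 143, SRAS is y = 2011 + 3p. Setting AD = SRAS gives 1776 = 10p, so p = 177.60 and y = 3787 − 7p = 2543.80.
Output 2543.80 is above potential 2440, so over time expected prices rise and SRAS shifts left until y returns to 2440.
Long run: y = 2440 on the AD curve gives 2440 = 3787 − 7p, so p = 192.43.

Short run: p = 177.60, y = 2543.80. Long run: p = 192.43.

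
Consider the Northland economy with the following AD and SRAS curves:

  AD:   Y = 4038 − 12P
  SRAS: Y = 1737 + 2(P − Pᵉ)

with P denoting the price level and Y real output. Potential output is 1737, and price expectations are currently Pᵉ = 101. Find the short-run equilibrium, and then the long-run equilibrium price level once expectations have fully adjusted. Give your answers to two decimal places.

Short run: P = 178.79, Y = 1892.57. Long run: P = 191.75.

Short run: with Pᵉ = 101, SRAS is Y = 1535 + 2P. Setting AD = SRAS gives 2503 = 14P, so P = 178.79 and Y = 4038 − 12P = 1892.57.
Output 1892.57 is above potential 1737, so over time expected prices rise and SRAS shifts left until Y returns to 1737.
Long run: Y = 1737 on the AD curve gives 1737 = 4038 − 12P, so P = 191.75.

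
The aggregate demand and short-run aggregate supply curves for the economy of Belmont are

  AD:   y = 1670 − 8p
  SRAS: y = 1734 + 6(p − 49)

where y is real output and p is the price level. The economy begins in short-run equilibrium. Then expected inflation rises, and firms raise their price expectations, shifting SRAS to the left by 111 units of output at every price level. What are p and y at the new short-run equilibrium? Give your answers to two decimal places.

p = 24.36, y = 1475.14

This is a negative supply shock: SRAS shifts left.
New SRAS: y = 1329 + 6p.
Set AD = SRAS: 1670 − 8p = 1329 + 6p, so 341 = 14p and p = 24.36.
Substituting into AD, y = 1475.14.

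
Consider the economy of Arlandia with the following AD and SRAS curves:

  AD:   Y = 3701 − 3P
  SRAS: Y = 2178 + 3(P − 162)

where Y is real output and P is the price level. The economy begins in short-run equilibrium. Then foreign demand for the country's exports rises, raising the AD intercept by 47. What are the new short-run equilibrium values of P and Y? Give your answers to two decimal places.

P = 342.67, Y = 2720.00

This is a positive demand shock: AD shifts right.
New AD: Y = 3748 − 3P.
SRAS can be written Y = 1692 + 3P.
Set AD = SRAS: 3748 − 3P = 1692 + 3P, so 2056 = 6P and P = 342.67.
Substituting into AD, Y = 2720.00.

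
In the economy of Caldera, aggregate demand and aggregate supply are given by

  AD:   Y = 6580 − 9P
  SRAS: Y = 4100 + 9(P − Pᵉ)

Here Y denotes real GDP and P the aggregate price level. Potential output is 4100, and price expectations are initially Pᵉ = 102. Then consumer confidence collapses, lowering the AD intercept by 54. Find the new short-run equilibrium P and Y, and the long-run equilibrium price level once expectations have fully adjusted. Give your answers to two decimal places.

AD shifts left: new AD is Y = 6526 − 9P. With Pᵉ = 102, SRAS is Y = 3182 + 9P.
Short run: 6526 − 9P = 3182 + 9P gives 3344 = 18P, so P = 185.78 and Y = 6526 − 9P = 4854.00.
Y = 4854.00 is above potential 4100; expectations adjust and SRAS shifts left until Y = 4100.
Long run: on the new AD curve, 4100 = 6526 − 9P gives P = 269.56.

Short run: P = 185.78, Y = 4854.00. Long run: P = 269.56.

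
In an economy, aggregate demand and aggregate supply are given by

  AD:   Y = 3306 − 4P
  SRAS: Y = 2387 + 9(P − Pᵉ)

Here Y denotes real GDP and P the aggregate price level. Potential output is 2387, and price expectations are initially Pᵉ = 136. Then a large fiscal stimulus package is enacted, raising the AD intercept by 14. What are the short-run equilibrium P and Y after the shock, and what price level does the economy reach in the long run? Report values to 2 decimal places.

AD shifts right: new AD is Y = 3320 − 4P. With Pᵉ = 136, SRAS is Y = 1163 + 9P.
Short run: 3320 − 4P = 1163 + 9P gives 2157 = 13P, so P = 165.92 and Y = 3320 − 4P = 2656.31.
Y = 2656.31 is above potential 2387; expectations adjust and SRAS shifts left until Y = 2387.
Long run: on the new AD curve, 2387 = 3320 − 4P gives P = 233.25.

Short run: P = 165.92, Y = 2656.31. Long run: P = 233.25.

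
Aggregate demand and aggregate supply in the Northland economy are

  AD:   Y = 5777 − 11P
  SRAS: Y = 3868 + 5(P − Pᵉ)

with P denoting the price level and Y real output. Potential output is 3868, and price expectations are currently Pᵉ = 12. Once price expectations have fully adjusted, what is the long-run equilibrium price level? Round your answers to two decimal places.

Short run: with Pᵉ = 12, SRAS is Y = 3808 + 5P. Setting AD = SRAS gives 1969 = 16P, so P = 123.06 and Y = 5777 − 11P = 4423.31.
Output 4423.31 is above potential 3868, so over time expected prices rise and SRAS shifts left until Y returns to 3868.
Long run: Y = 3868 on the AD curve gives 3868 = 5777 − 11P, so P = 173.55.

Long-run P = 173.55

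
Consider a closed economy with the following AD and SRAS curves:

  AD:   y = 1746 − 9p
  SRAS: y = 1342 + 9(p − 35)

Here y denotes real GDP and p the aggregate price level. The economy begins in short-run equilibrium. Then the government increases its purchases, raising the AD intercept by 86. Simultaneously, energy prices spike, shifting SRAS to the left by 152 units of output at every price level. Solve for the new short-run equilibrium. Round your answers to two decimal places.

p = 53.17, y = 1353.50

After both shocks: AD is y = 1832 − 9p and SRAS is y = 875 + 9p.
Setting them equal: 957 = 18p, so p = 53.17.
Substituting into AD, y = 1353.50.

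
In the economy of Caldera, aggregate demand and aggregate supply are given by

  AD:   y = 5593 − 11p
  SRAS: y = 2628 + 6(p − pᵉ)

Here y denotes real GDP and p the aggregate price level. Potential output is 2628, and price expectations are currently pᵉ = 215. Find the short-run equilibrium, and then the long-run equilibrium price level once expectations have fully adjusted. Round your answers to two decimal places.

Short run: with pᵉ = 215, SRAS is y = 1338 + 6p. Setting AD = SRAS gives 4255 = 17p, so p = 250.29 and y = 5593 − 11p = 2839.76.
Output 2839.76 is above potential 2628, so over time expected prices rise and SRAS shifts left until y returns to 2628.
Long run: y = 2628 on the AD curve gives 2628 = 5593 − 11p, so p = 269.55.

Short run: p = 250.29, y = 2839.76. Long run: p = 269.55.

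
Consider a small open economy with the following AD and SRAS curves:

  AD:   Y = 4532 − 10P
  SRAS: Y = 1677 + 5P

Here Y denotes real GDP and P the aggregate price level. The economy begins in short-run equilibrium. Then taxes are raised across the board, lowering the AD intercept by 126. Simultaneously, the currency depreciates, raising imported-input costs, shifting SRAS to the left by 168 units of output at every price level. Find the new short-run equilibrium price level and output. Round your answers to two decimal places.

P = 193.13, Y = 2474.67

After both shocks: AD is Y = 4406 − 10P and SRAS is Y = 1509 + 5P.
Setting them equal: 2897 = 15P, so P = 193.13.
Substituting into AD, Y = 2474.67.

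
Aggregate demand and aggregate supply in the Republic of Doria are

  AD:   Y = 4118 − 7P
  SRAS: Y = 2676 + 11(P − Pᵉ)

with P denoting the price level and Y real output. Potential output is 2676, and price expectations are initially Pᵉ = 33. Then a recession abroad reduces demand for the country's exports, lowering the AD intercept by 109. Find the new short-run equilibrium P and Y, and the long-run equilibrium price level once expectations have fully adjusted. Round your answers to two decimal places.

Short run: P = 94.22, Y = 3349.44. Long run: P = 190.43.

AD shifts left: new AD is Y = 4009 − 7P. With Pᵉ = 33, SRAS is Y = 2313 + 11P.
Short run: 4009 − 7P = 2313 + 11P gives 1696 = 18P, so P = 94.22 and Y = 4009 − 7P = 3349.44.
Y = 3349.44 is above potential 2676; expectations adjust and SRAS shifts left until Y = 2676.
Long run: on the new AD curve, 2676 = 4009 − 7P gives P = 190.43.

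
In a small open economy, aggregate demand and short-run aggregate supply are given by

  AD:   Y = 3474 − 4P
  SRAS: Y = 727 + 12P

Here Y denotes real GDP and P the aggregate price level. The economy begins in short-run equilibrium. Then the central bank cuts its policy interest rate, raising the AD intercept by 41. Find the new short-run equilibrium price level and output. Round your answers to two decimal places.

P = 174.25, Y = 2818.00

This is a positive demand shock: AD shifts right.
New AD: Y = 3515 − 4P.
Set AD = SRAS: 3515 − 4P = 727 + 12P, so 2788 = 16P and P = 174.25.
Substituting into AD, Y = 2818.00.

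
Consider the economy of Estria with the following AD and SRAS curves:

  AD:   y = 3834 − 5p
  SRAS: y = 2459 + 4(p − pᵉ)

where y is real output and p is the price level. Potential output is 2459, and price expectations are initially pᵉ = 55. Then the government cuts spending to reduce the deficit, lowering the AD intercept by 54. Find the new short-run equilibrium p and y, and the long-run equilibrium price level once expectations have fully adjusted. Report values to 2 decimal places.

Short run: p = 171.22, y = 2923.89. Long run: p = 264.20.

AD shifts left: new AD is y = 3780 − 5p. With pᵉ = 55, SRAS is y = 2239 + 4p.
Short run: 3780 − 5p = 2239 + 4p gives 1541 = 9p, so p = 171.22 and y = 3780 − 5p = 2923.89.
y = 2923.89 is above potential 2459; expectations adjust and SRAS shifts left until y = 2459.
Long run: on the new AD curve, 2459 = 3780 − 5p gives p = 264.20.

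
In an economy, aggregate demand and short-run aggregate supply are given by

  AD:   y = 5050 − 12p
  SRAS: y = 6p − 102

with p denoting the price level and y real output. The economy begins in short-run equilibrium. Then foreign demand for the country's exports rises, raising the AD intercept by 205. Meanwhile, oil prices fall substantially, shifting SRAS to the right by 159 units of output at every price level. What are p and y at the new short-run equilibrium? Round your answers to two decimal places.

p = 288.78, y = 1789.67

After both shocks: AD is y = 5255 − 12p and SRAS is y = 57 + 6p.
Setting them equal: 5198 = 18p, so p = 288.78.
Substituting into AD, y = 1789.67.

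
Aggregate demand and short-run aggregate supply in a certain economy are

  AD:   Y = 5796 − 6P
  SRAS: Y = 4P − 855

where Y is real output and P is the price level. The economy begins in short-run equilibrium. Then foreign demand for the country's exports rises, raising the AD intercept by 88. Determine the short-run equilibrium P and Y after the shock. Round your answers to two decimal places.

P = 673.90, Y = 1840.60

This is a positive demand shock: AD shifts right.
New AD: Y = 5884 − 6P.
Set AD = SRAS: 5884 − 6P = 4P − 855, so 6739 = 10P and P = 673.90.
Substituting into AD, Y = 1840.60.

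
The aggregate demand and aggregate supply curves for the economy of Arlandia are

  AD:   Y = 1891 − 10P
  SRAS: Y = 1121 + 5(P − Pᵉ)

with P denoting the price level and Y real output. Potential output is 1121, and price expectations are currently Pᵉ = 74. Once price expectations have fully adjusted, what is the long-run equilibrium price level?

Short run: with Pᵉ = 74, SRAS is Y = 751 + 5P. Setting AD = SRAS gives 1140 = 15P, so P = 76 and Y = 1891 − 10·76 = 1131.
Output 1131 is above potential 1121, so over time expected prices rise and SRAS shifts left until Y returns to 1121.
Long run: Y = 1121 on the AD curve gives 1121 = 1891 − 10P, so P = 77.

Long-run P = 77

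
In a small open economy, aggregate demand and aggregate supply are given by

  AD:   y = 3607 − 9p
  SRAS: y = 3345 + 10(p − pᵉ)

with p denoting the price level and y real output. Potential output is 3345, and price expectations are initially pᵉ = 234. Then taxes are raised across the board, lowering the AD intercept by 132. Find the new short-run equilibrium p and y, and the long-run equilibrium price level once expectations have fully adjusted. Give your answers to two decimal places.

Short run: p = 130.00, y = 2305.00. Long run: p = 14.44.

AD shifts left: new AD is y = 3475 − 9p. With pᵉ = 234, SRAS is y = 1005 + 10p.
Short run: 3475 − 9p = 1005 + 10p gives 2470 = 19p, so p = 130.00 and y = 3475 − 9p = 2305.00.
y = 2305.00 is below potential 3345; expectations adjust and SRAS shifts right until y = 3345.
Long run: on the new AD curve, 3345 = 3475 − 9p gives p = 14.44.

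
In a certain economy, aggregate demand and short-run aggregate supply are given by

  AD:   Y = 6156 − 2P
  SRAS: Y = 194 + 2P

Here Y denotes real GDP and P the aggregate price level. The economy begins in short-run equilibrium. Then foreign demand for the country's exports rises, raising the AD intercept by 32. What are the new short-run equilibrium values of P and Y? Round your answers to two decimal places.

P = 1498.50, Y = 3191.00

This is a positive demand shock: AD shifts right.
New AD: Y = 6188 − 2P.
Set AD = SRAS: 6188 − 2P = 194 + 2P, so 5994 = 4P and P = 1498.50.
Substituting into AD, Y = 3191.00.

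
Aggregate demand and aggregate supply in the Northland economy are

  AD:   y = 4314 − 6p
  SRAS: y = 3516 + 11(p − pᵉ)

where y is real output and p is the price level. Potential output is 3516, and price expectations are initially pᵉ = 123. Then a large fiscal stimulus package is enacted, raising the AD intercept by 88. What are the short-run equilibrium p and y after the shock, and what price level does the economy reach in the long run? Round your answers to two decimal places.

Short run: p = 131.71, y = 3611.76. Long run: p = 147.67.

AD shifts right: new AD is y = 4402 − 6p. With pᵉ = 123, SRAS is y = 2163 + 11p.
Short run: 4402 − 6p = 2163 + 11p gives 2239 = 17p, so p = 131.71 and y = 4402 − 6p = 3611.76.
y = 3611.76 is above potential 3516; expectations adjust and SRAS shifts left until y = 3516.
Long run: on the new AD curve, 3516 = 4402 − 6p gives p = 147.67.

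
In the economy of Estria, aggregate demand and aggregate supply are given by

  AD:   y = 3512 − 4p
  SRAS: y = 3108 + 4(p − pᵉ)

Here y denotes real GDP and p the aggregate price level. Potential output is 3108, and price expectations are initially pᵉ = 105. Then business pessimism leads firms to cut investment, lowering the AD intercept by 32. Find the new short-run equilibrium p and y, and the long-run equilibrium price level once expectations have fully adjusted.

Short run: p = 99, y = 3084. Long run: p = 93.

AD shifts left: new AD is y = 3480 − 4p. With pᵉ = 105, SRAS is y = 2688 + 4p.
Short run: 3480 − 4p = 2688 + 4p gives 792 = 8p, so p = 99 and y = 3480 − 4·99 = 3084.
y = 3084 is below potential 3108; expectations adjust and SRAS shifts right until y = 3108.
Long run: on the new AD curve, 3108 = 3480 − 4p gives p = 93.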